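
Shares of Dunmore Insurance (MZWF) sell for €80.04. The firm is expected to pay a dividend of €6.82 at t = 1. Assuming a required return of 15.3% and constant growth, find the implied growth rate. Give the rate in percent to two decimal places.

6.78%

From P₀ = D₁/(r − g), the implied growth is g = r − D₁/P₀.
g = 0.153 − 6.82/80.04 = 0.153 − 0.08521 = 0.06779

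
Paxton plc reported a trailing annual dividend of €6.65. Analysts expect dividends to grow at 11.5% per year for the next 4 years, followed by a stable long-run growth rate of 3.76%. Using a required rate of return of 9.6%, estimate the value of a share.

€154.33

Two-stage DDM. Project D₁…D_4 at 0.115, terminal growth 0.0376, discount at r = 0.096.
D_1 = 7.4148
D_2 = 8.2674
D_3 = 9.2182
D_4 = 10.2783
Terminal value at t=4: TV = D_5/(r−g) = 10.6648/(0.096−0.0376) = 182.6157
P₀ = 7.4148/(1+0.096)^1 + 8.2674/(1+0.096)^2 + 9.2182/(1+0.096)^3 + 10.2783/(1+0.096)^4 + 182.6157/(1+0.096)^4 = 154.3329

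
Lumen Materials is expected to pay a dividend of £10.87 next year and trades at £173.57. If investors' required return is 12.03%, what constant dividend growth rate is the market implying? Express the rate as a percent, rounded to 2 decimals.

5.77%

From P₀ = D₁/(r − g), the implied growth is g = r − D₁/P₀.
g = 0.1203 − 10.87/173.57 = 0.1203 − 0.06263 = 0.05767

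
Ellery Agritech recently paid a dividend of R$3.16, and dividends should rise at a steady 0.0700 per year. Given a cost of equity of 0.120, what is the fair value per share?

R$67.62

Gordon growth model: P₀ = D₁/(r − g). D₁ = 3.16 × (1 + 0.07) = 3.3812.
P₀ = 3.3812 / (0.12 − 0.07) = 3.3812 / 0.05 = 67.6240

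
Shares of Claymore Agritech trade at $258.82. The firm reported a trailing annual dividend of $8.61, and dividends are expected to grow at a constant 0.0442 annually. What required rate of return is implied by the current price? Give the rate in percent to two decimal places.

7.89%

Rearranging the constant-growth DDM: r = D₁/P₀ + g.
D₁ = 8.61 × (1 + 0.0442) = 8.9906.
r = 8.9906 / 258.82 + 0.0442 = 0.03474 + 0.0442 = 0.07894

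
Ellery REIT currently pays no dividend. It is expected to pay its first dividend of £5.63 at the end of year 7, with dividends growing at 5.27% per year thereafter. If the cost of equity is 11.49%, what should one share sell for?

£47.13

Deferred-dividend DDM. At t=6 the remaining stream is a growing perpetuity with first payment D_7 = 5.63.
V_6 = D_7/(r−g) = 5.63/(0.1149−0.0527) = 90.5145
P₀ = V_6/(1+r)^6 = 90.5145/(1+0.1149)^6 = 47.1306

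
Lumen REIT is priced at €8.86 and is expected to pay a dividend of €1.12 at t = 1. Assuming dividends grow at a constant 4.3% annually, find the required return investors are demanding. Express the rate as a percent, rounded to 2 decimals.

Rearranging the constant-growth DDM: r = D₁/P₀ + g.
r = 1.1200 / 8.86 + 0.043 = 0.12641 + 0.043 = 0.16941

16.94%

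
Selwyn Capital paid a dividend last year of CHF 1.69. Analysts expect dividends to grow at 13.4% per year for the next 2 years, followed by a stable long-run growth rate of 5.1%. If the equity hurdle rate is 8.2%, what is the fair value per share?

CHF 66.56

Two-stage DDM. Project D₁…D_2 at 0.134, terminal growth 0.051, discount at r = 0.082.
D_1 = 1.9165
D_2 = 2.1733
Terminal value at t=2: TV = D_3/(r−g) = 2.2841/(0.082−0.051) = 73.6807
P₀ = 1.9165/(1+0.082)^1 + 2.1733/(1+0.082)^2 + 73.6807/(1+0.082)^2 = 66.5636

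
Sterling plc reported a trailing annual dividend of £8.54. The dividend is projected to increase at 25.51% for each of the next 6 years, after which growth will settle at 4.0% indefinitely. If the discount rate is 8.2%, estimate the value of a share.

£604.10

Two-stage DDM. Project D₁…D_6 at 0.2551, terminal growth 0.04, discount at r = 0.082.
D_1 = 10.7186
D_2 = 13.4529
D_3 = 16.8847
D_4 = 21.1920
D_5 = 26.5980
D_6 = 33.3832
Terminal value at t=6: TV = D_7/(r−g) = 34.7185/(0.082−0.04) = 826.6314
P₀ = 10.7186/(1+0.082)^1 + 13.4529/(1+0.082)^2 + 16.8847/(1+0.082)^3 + 21.1920/(1+0.082)^4 + 26.5980/(1+0.082)^5 + 33.3832/(1+0.082)^6 + 826.6314/(1+0.082)^6 = 604.0963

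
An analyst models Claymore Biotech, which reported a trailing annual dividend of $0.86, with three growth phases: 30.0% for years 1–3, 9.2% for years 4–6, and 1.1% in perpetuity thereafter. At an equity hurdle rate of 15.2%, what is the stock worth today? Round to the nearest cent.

Three-stage DDM. Project D₁…D_6; terminal Gordon value at t=6 with g = 0.011; discount at r = 0.152.
D_1 = 1.1180
D_2 = 1.4534
D_3 = 1.8894
D_4 = 2.0632
D_5 = 2.2531
D_6 = 2.4603
TV_6 = 2.4874/(0.152−0.011) = 17.6412
P₀ = Σ Dₜ/(1+r)ᵗ + TV_6/(1+r)^6 = 14.1838

$14.18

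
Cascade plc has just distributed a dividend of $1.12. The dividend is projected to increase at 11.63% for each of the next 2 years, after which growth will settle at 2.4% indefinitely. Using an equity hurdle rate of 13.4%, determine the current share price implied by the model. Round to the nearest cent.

Two-stage DDM. Project D₁…D_2 at 0.1163, terminal growth 0.024, discount at r = 0.134.
D_1 = 1.2503
D_2 = 1.3957
Terminal value at t=2: TV = D_3/(r−g) = 1.4292/(0.134−0.024) = 12.9923
P₀ = 1.2503/(1+0.134)^1 + 1.3957/(1+0.134)^2 + 12.9923/(1+0.134)^2 = 12.2911

$12.29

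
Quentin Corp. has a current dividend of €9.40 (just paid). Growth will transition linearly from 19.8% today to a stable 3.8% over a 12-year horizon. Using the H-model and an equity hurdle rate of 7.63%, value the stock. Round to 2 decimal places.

H-model: P₀ = D₀[(1+g_L) + H(g_S−g_L)]/(r−g_L), with H = 12/2 = 6.
P₀ = 9.40 × [(1+0.038) + 6×(0.198−0.038)] / (0.0763−0.038)
   = 9.40 × 1.9980 / 0.0383 = 490.3708

€490.37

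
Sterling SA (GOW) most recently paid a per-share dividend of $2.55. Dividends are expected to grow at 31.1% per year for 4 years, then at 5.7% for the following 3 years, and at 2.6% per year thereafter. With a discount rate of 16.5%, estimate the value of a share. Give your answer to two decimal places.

$46.50

Three-stage DDM. Project D₁…D_7; terminal Gordon value at t=7 with g = 0.026; discount at r = 0.165.
D_1 = 3.3430
D_2 = 4.3827
D_3 = 5.7458
D_4 = 7.5327
D_5 = 7.9621
D_6 = 8.4159
D_7 = 8.8956
TV_7 = 9.1269/(0.165−0.026) = 65.6611
P₀ = Σ Dₜ/(1+r)ᵗ + TV_7/(1+r)^7 = 46.4963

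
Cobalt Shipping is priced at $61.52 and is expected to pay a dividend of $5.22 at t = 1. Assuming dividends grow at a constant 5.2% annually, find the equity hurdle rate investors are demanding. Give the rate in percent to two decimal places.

13.69%

Rearranging the constant-growth DDM: r = D₁/P₀ + g.
r = 5.2200 / 61.52 + 0.052 = 0.08485 + 0.052 = 0.13685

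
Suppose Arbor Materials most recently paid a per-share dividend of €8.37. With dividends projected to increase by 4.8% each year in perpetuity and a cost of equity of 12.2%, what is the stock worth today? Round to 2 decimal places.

€118.54

Gordon growth model: P₀ = D₁/(r − g). D₁ = 8.37 × (1 + 0.048) = 8.7718.
P₀ = 8.7718 / (0.122 − 0.048) = 8.7718 / 0.074 = 118.5373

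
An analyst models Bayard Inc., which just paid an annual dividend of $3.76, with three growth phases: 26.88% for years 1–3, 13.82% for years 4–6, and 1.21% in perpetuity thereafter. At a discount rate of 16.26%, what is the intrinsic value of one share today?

$58.37

Three-stage DDM. Project D₁…D_6; terminal Gordon value at t=6 with g = 0.0121; discount at r = 0.1626.
D_1 = 4.7707
D_2 = 6.0530
D_3 = 7.6801
D_4 = 8.7415
D_5 = 9.9496
D_6 = 11.3246
TV_6 = 11.4616/(0.1626−0.0121) = 76.1570
P₀ = Σ Dₜ/(1+r)ᵗ + TV_6/(1+r)^6 = 58.3654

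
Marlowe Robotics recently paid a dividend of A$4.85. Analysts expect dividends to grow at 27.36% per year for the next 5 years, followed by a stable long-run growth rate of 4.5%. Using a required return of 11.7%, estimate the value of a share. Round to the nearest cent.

A$172.22

Two-stage DDM. Project D₁…D_5 at 0.2736, terminal growth 0.045, discount at r = 0.117.
D_1 = 6.1770
D_2 = 7.8670
D_3 = 10.0194
D_4 = 12.7607
D_5 = 16.2520
Terminal value at t=5: TV = D_6/(r−g) = 16.9833/(0.117−0.045) = 235.8798
P₀ = 6.1770/(1+0.117)^1 + 7.8670/(1+0.117)^2 + 10.0194/(1+0.117)^3 + 12.7607/(1+0.117)^4 + 16.2520/(1+0.117)^5 + 235.8798/(1+0.117)^5 = 172.2195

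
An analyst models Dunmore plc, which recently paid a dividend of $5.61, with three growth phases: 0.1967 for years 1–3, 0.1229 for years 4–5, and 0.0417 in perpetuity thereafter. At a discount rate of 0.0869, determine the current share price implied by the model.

Three-stage DDM. Project D₁…D_5; terminal Gordon value at t=5 with g = 0.0417; discount at r = 0.0869.
D_1 = 6.7135
D_2 = 8.0340
D_3 = 9.6143
D_4 = 10.7959
D_5 = 12.1227
TV_5 = 12.6283/(0.0869−0.0417) = 279.3863
P₀ = Σ Dₜ/(1+r)ᵗ + TV_5/(1+r)^5 = 220.3791

$220.38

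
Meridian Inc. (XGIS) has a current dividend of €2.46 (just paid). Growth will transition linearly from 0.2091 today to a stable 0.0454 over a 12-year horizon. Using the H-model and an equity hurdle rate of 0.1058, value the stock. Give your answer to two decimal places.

€82.58

H-model: P₀ = D₀[(1+g_L) + H(g_S−g_L)]/(r−g_L), with H = 12/2 = 6.
P₀ = 2.46 × [(1+0.0454) + 6×(0.2091−0.0454)] / (0.1058−0.0454)
   = 2.46 × 2.0276 / 0.0604 = 82.5811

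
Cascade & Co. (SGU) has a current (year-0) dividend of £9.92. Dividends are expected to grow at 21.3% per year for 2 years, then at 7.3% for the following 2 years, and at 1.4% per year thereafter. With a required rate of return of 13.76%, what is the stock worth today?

Three-stage DDM. Project D₁…D_4; terminal Gordon value at t=4 with g = 0.014; discount at r = 0.1376.
D_1 = 12.0330
D_2 = 14.5960
D_3 = 15.6615
D_4 = 16.8048
TV_4 = 17.0400/(0.1376−0.014) = 137.8644
P₀ = Σ Dₜ/(1+r)ᵗ + TV_4/(1+r)^4 = 124.8460

£124.85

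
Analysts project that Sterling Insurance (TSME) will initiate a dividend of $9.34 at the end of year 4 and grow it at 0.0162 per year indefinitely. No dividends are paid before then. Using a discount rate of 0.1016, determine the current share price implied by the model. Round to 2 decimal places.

$81.81

Deferred-dividend DDM. At t=3 the remaining stream is a growing perpetuity with first payment D_4 = 9.34.
V_3 = D_4/(r−g) = 9.34/(0.1016−0.0162) = 109.3677
P₀ = V_3/(1+r)^3 = 109.3677/(1+0.1016)^3 = 81.8120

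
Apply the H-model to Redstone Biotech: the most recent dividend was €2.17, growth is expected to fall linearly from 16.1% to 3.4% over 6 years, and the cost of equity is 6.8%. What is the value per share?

H-model: P₀ = D₀[(1+g_L) + H(g_S−g_L)]/(r−g_L), with H = 6/2 = 3.
P₀ = 2.17 × [(1+0.034) + 3×(0.161−0.034)] / (0.068−0.034)
   = 2.17 × 1.4150 / 0.034 = 90.3103

€90.31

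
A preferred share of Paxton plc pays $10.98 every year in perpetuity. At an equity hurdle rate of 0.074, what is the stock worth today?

$148.38

Zero-growth DDM (perpetuity): P₀ = D/r = 10.98 / 0.074 = 148.3784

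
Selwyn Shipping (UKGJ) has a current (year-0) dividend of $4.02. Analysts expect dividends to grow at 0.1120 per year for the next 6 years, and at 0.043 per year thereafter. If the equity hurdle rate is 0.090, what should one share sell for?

$126.46

Two-stage DDM. Project D₁…D_6 at 0.112, terminal growth 0.043, discount at r = 0.09.
D_1 = 4.4702
D_2 = 4.9709
D_3 = 5.5276
D_4 = 6.1467
D_5 = 6.8352
D_6 = 7.6007
Terminal value at t=6: TV = D_7/(r−g) = 7.9276/(0.09−0.043) = 168.6713
P₀ = 4.4702/(1+0.09)^1 + 4.9709/(1+0.09)^2 + 5.5276/(1+0.09)^3 + 6.1467/(1+0.09)^4 + 6.8352/(1+0.09)^5 + 7.6007/(1+0.09)^6 + 168.6713/(1+0.09)^6 = 126.4556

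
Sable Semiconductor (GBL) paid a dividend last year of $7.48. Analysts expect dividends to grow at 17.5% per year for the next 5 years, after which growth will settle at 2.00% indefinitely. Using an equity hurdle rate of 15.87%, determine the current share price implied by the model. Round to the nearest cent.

$98.00

Two-stage DDM. Project D₁…D_5 at 0.175, terminal growth 0.02, discount at r = 0.1587.
D_1 = 8.7890
D_2 = 10.3271
D_3 = 12.1343
D_4 = 14.2578
D_5 = 16.7529
Terminal value at t=5: TV = D_6/(r−g) = 17.0880/(0.1587−0.02) = 123.2011
P₀ = 8.7890/(1+0.1587)^1 + 10.3271/(1+0.1587)^2 + 12.1343/(1+0.1587)^3 + 14.2578/(1+0.1587)^4 + 16.7529/(1+0.1587)^5 + 123.2011/(1+0.1587)^5 = 97.9957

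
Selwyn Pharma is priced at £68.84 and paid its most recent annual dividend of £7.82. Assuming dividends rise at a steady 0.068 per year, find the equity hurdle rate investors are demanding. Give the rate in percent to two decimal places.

18.93%

Rearranging the constant-growth DDM: r = D₁/P₀ + g.
D₁ = 7.82 × (1 + 0.068) = 8.3518.
r = 8.3518 / 68.84 + 0.068 = 0.12132 + 0.068 = 0.18932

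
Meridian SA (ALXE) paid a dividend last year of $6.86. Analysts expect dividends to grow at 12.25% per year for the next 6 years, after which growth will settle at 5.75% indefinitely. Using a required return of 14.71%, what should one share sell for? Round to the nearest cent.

$109.27

Two-stage DDM. Project D₁…D_6 at 0.1225, terminal growth 0.0575, discount at r = 0.1471.
D_1 = 7.7004
D_2 = 8.6436
D_3 = 9.7025
D_4 = 10.8910
D_5 = 12.2252
D_6 = 13.7228
Terminal value at t=6: TV = D_7/(r−g) = 14.5118/(0.1471−0.0575) = 161.9625
P₀ = 7.7004/(1+0.1471)^1 + 8.6436/(1+0.1471)^2 + 9.7025/(1+0.1471)^3 + 10.8910/(1+0.1471)^4 + 12.2252/(1+0.1471)^5 + 13.7228/(1+0.1471)^6 + 161.9625/(1+0.1471)^6 = 109.2684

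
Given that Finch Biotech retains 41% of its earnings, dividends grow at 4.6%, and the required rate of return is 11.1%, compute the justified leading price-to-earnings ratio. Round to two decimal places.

9.08

Payout ratio b = 1 − 0.41 = 0.59.
Justified leading P/E = b/(r−g) = 0.59/(0.111−0.046) = 9.0769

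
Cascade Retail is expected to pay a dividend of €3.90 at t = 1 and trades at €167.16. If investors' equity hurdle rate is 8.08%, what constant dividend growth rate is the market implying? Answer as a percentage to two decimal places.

5.75%

From P₀ = D₁/(r − g), the implied growth is g = r − D₁/P₀.
g = 0.0808 − 3.90/167.16 = 0.0808 − 0.02333 = 0.05747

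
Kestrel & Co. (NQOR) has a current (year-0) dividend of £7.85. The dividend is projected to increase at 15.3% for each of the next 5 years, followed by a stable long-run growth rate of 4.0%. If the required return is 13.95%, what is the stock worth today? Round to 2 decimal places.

Two-stage DDM. Project D₁…D_5 at 0.153, terminal growth 0.04, discount at r = 0.1395.
D_1 = 9.0511
D_2 = 10.4359
D_3 = 12.0325
D_4 = 13.8735
D_5 = 15.9962
Terminal value at t=5: TV = D_6/(r−g) = 16.6360/(0.1395−0.04) = 167.1962
P₀ = 9.0511/(1+0.1395)^1 + 10.4359/(1+0.1395)^2 + 12.0325/(1+0.1395)^3 + 13.8735/(1+0.1395)^4 + 15.9962/(1+0.1395)^5 + 167.1962/(1+0.1395)^5 = 127.6944

£127.69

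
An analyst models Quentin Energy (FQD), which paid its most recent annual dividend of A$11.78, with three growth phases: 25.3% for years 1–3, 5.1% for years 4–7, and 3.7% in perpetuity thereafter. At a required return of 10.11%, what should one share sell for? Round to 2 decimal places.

A$341.01

Three-stage DDM. Project D₁…D_7; terminal Gordon value at t=7 with g = 0.037; discount at r = 0.1011.
D_1 = 14.7603
D_2 = 18.4947
D_3 = 23.1739
D_4 = 24.3557
D_5 = 25.5979
D_6 = 26.9034
D_7 = 28.2754
TV_7 = 29.3216/(0.1011−0.037) = 457.4357
P₀ = Σ Dₜ/(1+r)ᵗ + TV_7/(1+r)^7 = 341.0065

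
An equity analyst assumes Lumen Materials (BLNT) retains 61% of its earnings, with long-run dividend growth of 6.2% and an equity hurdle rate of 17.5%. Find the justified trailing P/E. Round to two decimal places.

3.67

Payout ratio b = 1 − 0.61 = 0.39.
Justified trailing P/E = b(1+g)/(r−g) = 0.39×(1+0.062)/(0.175−0.062) = 3.6653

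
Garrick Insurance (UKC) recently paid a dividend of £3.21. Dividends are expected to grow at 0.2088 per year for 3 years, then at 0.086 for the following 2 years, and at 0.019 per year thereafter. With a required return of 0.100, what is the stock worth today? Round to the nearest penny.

£72.26

Three-stage DDM. Project D₁…D_5; terminal Gordon value at t=5 with g = 0.019; discount at r = 0.1.
D_1 = 3.8802
D_2 = 4.6904
D_3 = 5.6698
D_4 = 6.1574
D_5 = 6.6869
TV_5 = 6.8140/(0.1−0.019) = 84.1235
P₀ = Σ Dₜ/(1+r)ᵗ + TV_5/(1+r)^5 = 72.2554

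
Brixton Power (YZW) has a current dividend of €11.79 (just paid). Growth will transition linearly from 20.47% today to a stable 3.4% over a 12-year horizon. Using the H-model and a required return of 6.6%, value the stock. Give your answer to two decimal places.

H-model: P₀ = D₀[(1+g_L) + H(g_S−g_L)]/(r−g_L), with H = 12/2 = 6.
P₀ = 11.79 × [(1+0.034) + 6×(0.2047−0.034)] / (0.066−0.034)
   = 11.79 × 2.0582 / 0.032 = 758.3181

€758.32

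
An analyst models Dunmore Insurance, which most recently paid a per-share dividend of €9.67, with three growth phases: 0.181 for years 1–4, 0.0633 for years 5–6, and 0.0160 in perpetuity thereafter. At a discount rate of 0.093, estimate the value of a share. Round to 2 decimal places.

Three-stage DDM. Project D₁…D_6; terminal Gordon value at t=6 with g = 0.016; discount at r = 0.093.
D_1 = 11.4203
D_2 = 13.4873
D_3 = 15.9285
D_4 = 18.8116
D_5 = 20.0024
D_6 = 21.2685
TV_6 = 21.6088/(0.093−0.016) = 280.6343
P₀ = Σ Dₜ/(1+r)ᵗ + TV_6/(1+r)^6 = 237.0112

€237.01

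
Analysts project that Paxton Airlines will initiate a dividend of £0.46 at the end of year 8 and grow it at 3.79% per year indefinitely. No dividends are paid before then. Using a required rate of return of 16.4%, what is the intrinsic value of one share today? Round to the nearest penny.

Deferred-dividend DDM. At t=7 the remaining stream is a growing perpetuity with first payment D_8 = 0.46.
V_7 = D_8/(r−g) = 0.46/(0.164−0.0379) = 3.6479
P₀ = V_7/(1+r)^7 = 3.6479/(1+0.164)^7 = 1.2600

£1.26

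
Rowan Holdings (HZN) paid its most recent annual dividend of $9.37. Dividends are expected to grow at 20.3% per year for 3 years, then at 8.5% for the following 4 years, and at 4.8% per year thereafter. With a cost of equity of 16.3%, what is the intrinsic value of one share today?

$136.66

Three-stage DDM. Project D₁…D_7; terminal Gordon value at t=7 with g = 0.048; discount at r = 0.163.
D_1 = 11.2721
D_2 = 13.5603
D_3 = 16.3131
D_4 = 17.6997
D_5 = 19.2042
D_6 = 20.8365
D_7 = 22.6077
TV_7 = 23.6928/(0.163−0.048) = 206.0245
P₀ = Σ Dₜ/(1+r)ᵗ + TV_7/(1+r)^7 = 136.6573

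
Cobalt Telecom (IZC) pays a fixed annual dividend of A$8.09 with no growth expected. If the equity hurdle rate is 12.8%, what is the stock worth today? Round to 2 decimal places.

A$63.20

Zero-growth DDM (perpetuity): P₀ = D/r = 8.09 / 0.128 = 63.2031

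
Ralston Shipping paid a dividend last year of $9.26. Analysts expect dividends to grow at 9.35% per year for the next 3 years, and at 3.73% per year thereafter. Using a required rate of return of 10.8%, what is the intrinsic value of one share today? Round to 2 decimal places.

$157.66

Two-stage DDM. Project D₁…D_3 at 0.0935, terminal growth 0.0373, discount at r = 0.108.
D_1 = 10.1258
D_2 = 11.0726
D_3 = 12.1079
Terminal value at t=3: TV = D_4/(r−g) = 12.5595/(0.108−0.0373) = 177.6447
P₀ = 10.1258/(1+0.108)^1 + 11.0726/(1+0.108)^2 + 12.1079/(1+0.108)^3 + 177.6447/(1+0.108)^3 = 157.6562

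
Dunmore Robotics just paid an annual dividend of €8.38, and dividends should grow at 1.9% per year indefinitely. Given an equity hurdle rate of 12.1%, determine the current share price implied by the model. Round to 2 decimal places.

Gordon growth model: P₀ = D₁/(r − g). D₁ = 8.38 × (1 + 0.019) = 8.5392.
P₀ = 8.5392 / (0.121 − 0.019) = 8.5392 / 0.102 = 83.7178

€83.72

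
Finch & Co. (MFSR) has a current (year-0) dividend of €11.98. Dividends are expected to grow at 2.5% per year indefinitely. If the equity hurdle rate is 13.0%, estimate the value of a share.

€116.95

Gordon growth model: P₀ = D₁/(r − g). D₁ = 11.98 × (1 + 0.025) = 12.2795.
P₀ = 12.2795 / (0.13 − 0.025) = 12.2795 / 0.105 = 116.9476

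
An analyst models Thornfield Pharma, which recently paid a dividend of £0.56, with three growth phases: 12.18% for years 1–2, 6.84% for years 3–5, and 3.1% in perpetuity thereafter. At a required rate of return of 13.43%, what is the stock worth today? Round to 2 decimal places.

£7.13

Three-stage DDM. Project D₁…D_5; terminal Gordon value at t=5 with g = 0.031; discount at r = 0.1343.
D_1 = 0.6282
D_2 = 0.7047
D_3 = 0.7529
D_4 = 0.8044
D_5 = 0.8594
TV_5 = 0.8861/(0.1343−0.031) = 8.5779
P₀ = Σ Dₜ/(1+r)ᵗ + TV_5/(1+r)^5 = 7.1292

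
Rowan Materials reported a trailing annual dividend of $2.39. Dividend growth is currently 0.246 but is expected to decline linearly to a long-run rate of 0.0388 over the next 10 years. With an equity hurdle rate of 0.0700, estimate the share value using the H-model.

$158.93

H-model: P₀ = D₀[(1+g_L) + H(g_S−g_L)]/(r−g_L), with H = 10/2 = 5.
P₀ = 2.39 × [(1+0.0388) + 5×(0.246−0.0388)] / (0.07−0.0388)
   = 2.39 × 2.0748 / 0.0312 = 158.9350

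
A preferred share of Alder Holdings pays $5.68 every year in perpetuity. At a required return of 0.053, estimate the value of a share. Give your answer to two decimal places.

Zero-growth DDM (perpetuity): P₀ = D/r = 5.68 / 0.053 = 107.1698

$107.17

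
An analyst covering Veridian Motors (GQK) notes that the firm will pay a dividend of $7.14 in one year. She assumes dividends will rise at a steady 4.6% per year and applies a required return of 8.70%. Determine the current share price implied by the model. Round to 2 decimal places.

Gordon growth model: P₀ = D₁/(r − g), with D₁ = 7.14 given directly.
P₀ = 7.1400 / (0.087 − 0.046) = 7.1400 / 0.041 = 174.1463

$174.15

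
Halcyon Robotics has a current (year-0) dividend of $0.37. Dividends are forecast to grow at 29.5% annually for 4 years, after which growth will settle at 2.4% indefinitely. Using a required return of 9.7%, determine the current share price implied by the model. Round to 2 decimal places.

Two-stage DDM. Project D₁…D_4 at 0.295, terminal growth 0.024, discount at r = 0.097.
D_1 = 0.4791
D_2 = 0.6205
D_3 = 0.8035
D_4 = 1.0406
Terminal value at t=4: TV = D_5/(r−g) = 1.0656/(0.097−0.024) = 14.5968
P₀ = 0.4791/(1+0.097)^1 + 0.6205/(1+0.097)^2 + 0.8035/(1+0.097)^3 + 1.0406/(1+0.097)^4 + 14.5968/(1+0.097)^4 = 12.3590

$12.36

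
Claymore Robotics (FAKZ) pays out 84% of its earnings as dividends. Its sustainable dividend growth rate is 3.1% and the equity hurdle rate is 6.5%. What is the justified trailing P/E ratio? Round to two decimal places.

25.47

Justified trailing P/E = b(1+g)/(r−g) = 0.84×(1+0.031)/(0.065−0.031) = 25.4718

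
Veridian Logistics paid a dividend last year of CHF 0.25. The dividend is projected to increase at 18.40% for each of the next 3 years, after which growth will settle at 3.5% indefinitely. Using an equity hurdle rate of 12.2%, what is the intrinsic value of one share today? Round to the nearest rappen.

CHF 4.33

Two-stage DDM. Project D₁…D_3 at 0.184, terminal growth 0.035, discount at r = 0.122.
D_1 = 0.2960
D_2 = 0.3505
D_3 = 0.4149
Terminal value at t=3: TV = D_4/(r−g) = 0.4295/(0.122−0.035) = 4.9365
P₀ = 0.2960/(1+0.122)^1 + 0.3505/(1+0.122)^2 + 0.4149/(1+0.122)^3 + 4.9365/(1+0.122)^3 = 4.3309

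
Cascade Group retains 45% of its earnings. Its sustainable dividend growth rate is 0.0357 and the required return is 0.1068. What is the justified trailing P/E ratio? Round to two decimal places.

Payout ratio b = 1 − 0.45 = 0.55.
Justified trailing P/E = b(1+g)/(r−g) = 0.55×(1+0.0357)/(0.1068−0.0357) = 8.0117

8.01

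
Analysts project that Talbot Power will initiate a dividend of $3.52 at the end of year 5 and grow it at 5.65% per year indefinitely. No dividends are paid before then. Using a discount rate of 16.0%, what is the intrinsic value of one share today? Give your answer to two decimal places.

$18.78

Deferred-dividend DDM. At t=4 the remaining stream is a growing perpetuity with first payment D_5 = 3.52.
V_4 = D_5/(r−g) = 3.52/(0.16−0.0565) = 34.0097
P₀ = V_4/(1+r)^4 = 34.0097/(1+0.16)^4 = 18.7832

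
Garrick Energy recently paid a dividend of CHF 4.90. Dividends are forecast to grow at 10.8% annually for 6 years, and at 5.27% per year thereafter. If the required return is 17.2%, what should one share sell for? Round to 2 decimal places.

Two-stage DDM. Project D₁…D_6 at 0.108, terminal growth 0.0527, discount at r = 0.172.
D_1 = 5.4292
D_2 = 6.0156
D_3 = 6.6652
D_4 = 7.3851
D_5 = 8.1827
D_6 = 9.0664
Terminal value at t=6: TV = D_7/(r−g) = 9.5442/(0.172−0.0527) = 80.0016
P₀ = 5.4292/(1+0.172)^1 + 6.0156/(1+0.172)^2 + 6.6652/(1+0.172)^3 + 7.3851/(1+0.172)^4 + 8.1827/(1+0.172)^5 + 9.0664/(1+0.172)^6 + 80.0016/(1+0.172)^6 = 55.1350

CHF 55.14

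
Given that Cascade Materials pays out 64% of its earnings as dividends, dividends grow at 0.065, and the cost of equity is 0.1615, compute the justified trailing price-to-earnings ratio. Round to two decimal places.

7.06

Justified trailing P/E = b(1+g)/(r−g) = 0.64×(1+0.065)/(0.1615−0.065) = 7.0632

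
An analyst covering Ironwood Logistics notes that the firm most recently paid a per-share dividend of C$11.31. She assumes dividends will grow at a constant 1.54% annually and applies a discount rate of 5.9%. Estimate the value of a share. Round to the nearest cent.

C$263.40

Gordon growth model: P₀ = D₁/(r − g). D₁ = 11.31 × (1 + 0.0154) = 11.4842.
P₀ = 11.4842 / (0.059 − 0.0154) = 11.4842 / 0.0436 = 263.3985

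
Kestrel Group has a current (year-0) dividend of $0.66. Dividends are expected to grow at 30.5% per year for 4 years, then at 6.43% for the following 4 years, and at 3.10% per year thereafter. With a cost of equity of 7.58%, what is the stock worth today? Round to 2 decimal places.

Three-stage DDM. Project D₁…D_8; terminal Gordon value at t=8 with g = 0.031; discount at r = 0.0758.
D_1 = 0.8613
D_2 = 1.1240
D_3 = 1.4668
D_4 = 1.9142
D_5 = 2.0373
D_6 = 2.1683
D_7 = 2.3077
D_8 = 2.4561
TV_8 = 2.5322/(0.0758−0.031) = 56.5227
P₀ = Σ Dₜ/(1+r)ᵗ + TV_8/(1+r)^8 = 41.4486

$41.45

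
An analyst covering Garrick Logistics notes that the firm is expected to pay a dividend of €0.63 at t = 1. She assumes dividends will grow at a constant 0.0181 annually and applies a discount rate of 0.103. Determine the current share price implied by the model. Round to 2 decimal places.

€7.42

Gordon growth model: P₀ = D₁/(r − g), with D₁ = 0.63 given directly.
P₀ = 0.6300 / (0.103 − 0.0181) = 0.6300 / 0.0849 = 7.4205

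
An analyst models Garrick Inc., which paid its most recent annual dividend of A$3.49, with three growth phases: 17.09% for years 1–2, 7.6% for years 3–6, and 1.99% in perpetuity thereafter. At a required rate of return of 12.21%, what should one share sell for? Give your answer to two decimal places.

Three-stage DDM. Project D₁…D_6; terminal Gordon value at t=6 with g = 0.0199; discount at r = 0.1221.
D_1 = 4.0864
D_2 = 4.7848
D_3 = 5.1485
D_4 = 5.5397
D_5 = 5.9608
D_6 = 6.4138
TV_6 = 6.5414/(0.1221−0.0199) = 64.0060
P₀ = Σ Dₜ/(1+r)ᵗ + TV_6/(1+r)^6 = 53.2092

A$53.21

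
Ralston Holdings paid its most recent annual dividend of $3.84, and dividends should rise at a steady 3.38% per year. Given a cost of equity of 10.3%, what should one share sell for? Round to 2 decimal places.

$57.37

Gordon growth model: P₀ = D₁/(r − g). D₁ = 3.84 × (1 + 0.0338) = 3.9698.
P₀ = 3.9698 / (0.103 − 0.0338) = 3.9698 / 0.0692 = 57.3669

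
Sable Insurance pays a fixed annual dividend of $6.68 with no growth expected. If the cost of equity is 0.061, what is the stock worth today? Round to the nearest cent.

$109.51

Zero-growth DDM (perpetuity): P₀ = D/r = 6.68 / 0.061 = 109.5082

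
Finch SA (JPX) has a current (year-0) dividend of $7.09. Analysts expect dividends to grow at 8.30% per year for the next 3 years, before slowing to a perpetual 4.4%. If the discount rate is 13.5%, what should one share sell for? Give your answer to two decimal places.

$90.04

Two-stage DDM. Project D₁…D_3 at 0.083, terminal growth 0.044, discount at r = 0.135.
D_1 = 7.6785
D_2 = 8.3158
D_3 = 9.0060
Terminal value at t=3: TV = D_4/(r−g) = 9.4023/(0.135−0.044) = 103.3215
P₀ = 7.6785/(1+0.135)^1 + 8.3158/(1+0.135)^2 + 9.0060/(1+0.135)^3 + 103.3215/(1+0.135)^3 = 90.0447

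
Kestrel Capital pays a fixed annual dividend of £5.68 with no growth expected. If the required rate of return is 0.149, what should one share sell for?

£38.12

Zero-growth DDM (perpetuity): P₀ = D/r = 5.68 / 0.149 = 38.1208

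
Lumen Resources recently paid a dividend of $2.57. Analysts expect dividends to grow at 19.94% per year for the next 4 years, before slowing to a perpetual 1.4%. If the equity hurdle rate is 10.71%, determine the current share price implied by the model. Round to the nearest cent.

Two-stage DDM. Project D₁…D_4 at 0.1994, terminal growth 0.014, discount at r = 0.1071.
D_1 = 3.0825
D_2 = 3.6971
D_3 = 4.4343
D_4 = 5.3185
Terminal value at t=4: TV = D_5/(r−g) = 5.3930/(0.1071−0.014) = 57.9265
P₀ = 3.0825/(1+0.1071)^1 + 3.6971/(1+0.1071)^2 + 4.4343/(1+0.1071)^3 + 5.3185/(1+0.1071)^4 + 57.9265/(1+0.1071)^4 = 51.1682

$51.17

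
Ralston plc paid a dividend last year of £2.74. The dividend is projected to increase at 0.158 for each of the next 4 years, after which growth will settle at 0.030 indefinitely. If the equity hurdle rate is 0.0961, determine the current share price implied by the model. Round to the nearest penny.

Two-stage DDM. Project D₁…D_4 at 0.158, terminal growth 0.03, discount at r = 0.0961.
D_1 = 3.1729
D_2 = 3.6742
D_3 = 4.2548
D_4 = 4.9270
Terminal value at t=4: TV = D_5/(r−g) = 5.0748/(0.0961−0.03) = 76.7751
P₀ = 3.1729/(1+0.0961)^1 + 3.6742/(1+0.0961)^2 + 4.2548/(1+0.0961)^3 + 4.9270/(1+0.0961)^4 + 76.7751/(1+0.0961)^4 = 65.7860

£65.79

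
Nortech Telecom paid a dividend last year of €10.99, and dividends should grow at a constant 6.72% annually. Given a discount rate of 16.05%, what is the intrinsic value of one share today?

Gordon growth model: P₀ = D₁/(r − g). D₁ = 10.99 × (1 + 0.0672) = 11.7285.
P₀ = 11.7285 / (0.1605 − 0.0672) = 11.7285 / 0.0933 = 125.7077

€125.71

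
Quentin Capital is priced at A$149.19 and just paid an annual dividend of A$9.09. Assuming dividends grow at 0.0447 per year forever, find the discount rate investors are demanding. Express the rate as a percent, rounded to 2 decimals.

Rearranging the constant-growth DDM: r = D₁/P₀ + g.
D₁ = 9.09 × (1 + 0.0447) = 9.4963.
r = 9.4963 / 149.19 + 0.0447 = 0.06365 + 0.0447 = 0.10835

10.84%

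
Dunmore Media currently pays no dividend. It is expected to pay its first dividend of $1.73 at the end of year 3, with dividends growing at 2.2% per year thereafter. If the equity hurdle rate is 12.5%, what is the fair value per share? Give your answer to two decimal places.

$13.27

Deferred-dividend DDM. At t=2 the remaining stream is a growing perpetuity with first payment D_3 = 1.73.
V_2 = D_3/(r−g) = 1.73/(0.125−0.022) = 16.7961
P₀ = V_2/(1+r)^2 = 16.7961/(1+0.125)^2 = 13.2710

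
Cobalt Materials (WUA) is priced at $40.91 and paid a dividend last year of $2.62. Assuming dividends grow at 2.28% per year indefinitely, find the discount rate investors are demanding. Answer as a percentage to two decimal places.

8.83%

Rearranging the constant-growth DDM: r = D₁/P₀ + g.
D₁ = 2.62 × (1 + 0.0228) = 2.6797.
r = 2.6797 / 40.91 + 0.0228 = 0.06550 + 0.0228 = 0.08830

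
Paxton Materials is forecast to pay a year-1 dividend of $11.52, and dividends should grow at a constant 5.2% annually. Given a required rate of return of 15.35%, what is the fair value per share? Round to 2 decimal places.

$113.50

Gordon growth model: P₀ = D₁/(r − g), with D₁ = 11.52 given directly.
P₀ = 11.5200 / (0.1535 − 0.052) = 11.5200 / 0.1015 = 113.4975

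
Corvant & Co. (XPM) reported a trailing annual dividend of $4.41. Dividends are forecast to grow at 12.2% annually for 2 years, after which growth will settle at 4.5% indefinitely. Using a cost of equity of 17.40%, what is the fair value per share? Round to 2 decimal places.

$40.87

Two-stage DDM. Project D₁…D_2 at 0.122, terminal growth 0.045, discount at r = 0.174.
D_1 = 4.9480
D_2 = 5.5517
Terminal value at t=2: TV = D_3/(r−g) = 5.8015/(0.174−0.045) = 44.9729
P₀ = 4.9480/(1+0.174)^1 + 5.5517/(1+0.174)^2 + 44.9729/(1+0.174)^2 = 40.8725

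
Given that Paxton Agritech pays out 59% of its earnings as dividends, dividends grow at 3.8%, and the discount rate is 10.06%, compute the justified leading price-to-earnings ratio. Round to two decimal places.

9.42

Justified leading P/E = b/(r−g) = 0.59/(0.1006−0.038) = 9.4249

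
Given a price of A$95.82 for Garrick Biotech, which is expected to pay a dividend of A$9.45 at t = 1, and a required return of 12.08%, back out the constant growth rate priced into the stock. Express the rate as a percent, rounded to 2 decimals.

From P₀ = D₁/(r − g), the implied growth is g = r − D₁/P₀.
g = 0.1208 − 9.45/95.82 = 0.1208 − 0.09862 = 0.02218

2.22%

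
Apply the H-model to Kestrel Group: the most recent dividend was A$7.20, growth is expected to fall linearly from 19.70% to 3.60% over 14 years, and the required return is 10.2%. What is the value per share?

H-model: P₀ = D₀[(1+g_L) + H(g_S−g_L)]/(r−g_L), with H = 14/2 = 7.
P₀ = 7.20 × [(1+0.036) + 7×(0.197−0.036)] / (0.102−0.036)
   = 7.20 × 2.1630 / 0.066 = 235.9636

A$235.96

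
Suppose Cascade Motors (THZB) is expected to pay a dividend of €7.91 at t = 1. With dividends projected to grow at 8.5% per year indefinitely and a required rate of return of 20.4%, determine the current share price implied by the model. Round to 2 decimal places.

€66.47

Gordon growth model: P₀ = D₁/(r − g), with D₁ = 7.91 given directly.
P₀ = 7.9100 / (0.204 − 0.085) = 7.9100 / 0.119 = 66.4706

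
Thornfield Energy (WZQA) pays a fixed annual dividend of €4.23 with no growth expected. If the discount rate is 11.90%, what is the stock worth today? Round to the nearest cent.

Zero-growth DDM (perpetuity): P₀ = D/r = 4.23 / 0.119 = 35.5462

€35.55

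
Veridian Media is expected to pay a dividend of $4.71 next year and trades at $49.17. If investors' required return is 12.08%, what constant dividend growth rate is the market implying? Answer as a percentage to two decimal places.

2.50%

From P₀ = D₁/(r − g), the implied growth is g = r − D₁/P₀.
g = 0.1208 − 4.71/49.17 = 0.1208 − 0.09579 = 0.02501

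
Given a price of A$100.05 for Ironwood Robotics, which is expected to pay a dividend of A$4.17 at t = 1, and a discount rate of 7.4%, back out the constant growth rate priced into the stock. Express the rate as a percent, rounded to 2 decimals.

3.23%

From P₀ = D₁/(r − g), the implied growth is g = r − D₁/P₀.
g = 0.074 − 4.17/100.05 = 0.074 − 0.04168 = 0.03232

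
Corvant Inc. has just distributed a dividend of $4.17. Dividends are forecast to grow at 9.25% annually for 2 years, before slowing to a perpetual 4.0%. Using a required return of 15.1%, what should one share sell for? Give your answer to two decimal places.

Two-stage DDM. Project D₁…D_2 at 0.0925, terminal growth 0.04, discount at r = 0.151.
D_1 = 4.5557
D_2 = 4.9771
Terminal value at t=2: TV = D_3/(r−g) = 5.1762/(0.151−0.04) = 46.6326
P₀ = 4.5557/(1+0.151)^1 + 4.9771/(1+0.151)^2 + 46.6326/(1+0.151)^2 = 42.9146

$42.91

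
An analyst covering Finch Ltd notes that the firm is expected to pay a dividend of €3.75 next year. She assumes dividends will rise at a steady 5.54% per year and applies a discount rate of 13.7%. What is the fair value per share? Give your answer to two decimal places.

€45.96

Gordon growth model: P₀ = D₁/(r − g), with D₁ = 3.75 given directly.
P₀ = 3.7500 / (0.137 − 0.0554) = 3.7500 / 0.0816 = 45.9559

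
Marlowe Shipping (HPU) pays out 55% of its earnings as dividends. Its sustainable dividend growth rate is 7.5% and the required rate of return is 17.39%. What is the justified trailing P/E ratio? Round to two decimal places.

Justified trailing P/E = b(1+g)/(r−g) = 0.55×(1+0.075)/(0.1739−0.075) = 5.9783

5.98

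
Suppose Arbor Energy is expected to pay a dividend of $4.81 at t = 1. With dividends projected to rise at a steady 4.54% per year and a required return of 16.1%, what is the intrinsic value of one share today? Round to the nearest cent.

Gordon growth model: P₀ = D₁/(r − g), with D₁ = 4.81 given directly.
P₀ = 4.8100 / (0.161 − 0.0454) = 4.8100 / 0.1156 = 41.6090

$41.61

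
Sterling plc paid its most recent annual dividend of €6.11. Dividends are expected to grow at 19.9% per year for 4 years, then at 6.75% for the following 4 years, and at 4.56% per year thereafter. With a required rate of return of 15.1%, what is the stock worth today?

Three-stage DDM. Project D₁…D_8; terminal Gordon value at t=8 with g = 0.0456; discount at r = 0.151.
D_1 = 7.3259
D_2 = 8.7837
D_3 = 10.5317
D_4 = 12.6275
D_5 = 13.4799
D_6 = 14.3898
D_7 = 15.3611
D_8 = 16.3979
TV_8 = 17.1457/(0.151−0.0456) = 162.6726
P₀ = Σ Dₜ/(1+r)ᵗ + TV_8/(1+r)^8 = 103.8307

€103.83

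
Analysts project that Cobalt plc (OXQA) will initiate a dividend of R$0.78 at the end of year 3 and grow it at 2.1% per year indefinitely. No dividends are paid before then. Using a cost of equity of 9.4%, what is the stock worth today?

R$8.93

Deferred-dividend DDM. At t=2 the remaining stream is a growing perpetuity with first payment D_3 = 0.78.
V_2 = D_3/(r−g) = 0.78/(0.094−0.021) = 10.6849
P₀ = V_2/(1+r)^2 = 10.6849/(1+0.094)^2 = 8.9276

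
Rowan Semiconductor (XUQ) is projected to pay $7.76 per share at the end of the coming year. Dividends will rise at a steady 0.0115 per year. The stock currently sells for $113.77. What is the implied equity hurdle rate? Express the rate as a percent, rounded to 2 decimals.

Rearranging the constant-growth DDM: r = D₁/P₀ + g.
r = 7.7600 / 113.77 + 0.0115 = 0.06821 + 0.0115 = 0.07971

7.97%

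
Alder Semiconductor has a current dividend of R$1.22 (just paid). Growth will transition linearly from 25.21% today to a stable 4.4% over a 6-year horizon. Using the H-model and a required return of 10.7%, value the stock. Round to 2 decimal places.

R$32.31

H-model: P₀ = D₀[(1+g_L) + H(g_S−g_L)]/(r−g_L), with H = 6/2 = 3.
P₀ = 1.22 × [(1+0.044) + 3×(0.2521−0.044)] / (0.107−0.044)
   = 1.22 × 1.6683 / 0.063 = 32.3068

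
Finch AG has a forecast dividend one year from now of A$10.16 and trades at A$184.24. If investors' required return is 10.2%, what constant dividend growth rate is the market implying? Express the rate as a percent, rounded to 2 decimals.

From P₀ = D₁/(r − g), the implied growth is g = r − D₁/P₀.
g = 0.102 − 10.16/184.24 = 0.102 − 0.05515 = 0.04685

4.69%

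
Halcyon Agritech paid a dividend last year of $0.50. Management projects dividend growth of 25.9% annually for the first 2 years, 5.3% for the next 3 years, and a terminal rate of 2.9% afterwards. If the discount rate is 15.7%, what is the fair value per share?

Three-stage DDM. Project D₁…D_5; terminal Gordon value at t=5 with g = 0.029; discount at r = 0.157.
D_1 = 0.6295
D_2 = 0.7925
D_3 = 0.8345
D_4 = 0.8788
D_5 = 0.9254
TV_5 = 0.9522/(0.157−0.029) = 7.4390
P₀ = Σ Dₜ/(1+r)ᵗ + TV_5/(1+r)^5 = 6.1996

$6.20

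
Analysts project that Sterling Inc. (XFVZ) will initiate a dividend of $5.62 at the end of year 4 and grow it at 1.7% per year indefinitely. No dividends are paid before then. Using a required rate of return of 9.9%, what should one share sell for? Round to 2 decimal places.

Deferred-dividend DDM. At t=3 the remaining stream is a growing perpetuity with first payment D_4 = 5.62.
V_3 = D_4/(r−g) = 5.62/(0.099−0.017) = 68.5366
P₀ = V_3/(1+r)^3 = 68.5366/(1+0.099)^3 = 51.6332

$51.63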